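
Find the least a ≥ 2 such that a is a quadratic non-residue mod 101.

(2/101) = −1, so 2 is the smallest positive non-residue mod 101.

2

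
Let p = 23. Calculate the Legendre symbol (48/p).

First reduce: 48 ≡ 2 (mod 23).
Pull out 2: since 23 ≡ 7 (mod 8), (2/23) = +1.
Reached (1/23) = 1. Collecting the sign flips along the way, the symbol is +1.

1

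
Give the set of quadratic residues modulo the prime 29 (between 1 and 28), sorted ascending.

1,4,5,6,7,9,13,16,20,22,23,24,25,28

Square k = 1,…,14 (k and 29−k give the same square):
1²=1, 2²=4, 3²=9, 4²=16, 5²=25, 6²≡7, 7²≡20, 8²≡6, 9²≡23, 10²≡13, 11²≡5, 12²≡28, 13²≡24, 14²≡22 (mod 29).
So the quadratic residues mod 29 are {1, 4, 5, 6, 7, 9, 13, 16, 20, 22, 23, 24, 25, 28}.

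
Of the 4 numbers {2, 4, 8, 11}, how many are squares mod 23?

(2/23) = +1 → QR.
(4/23) = +1 → QR.
(8/23) = +1 → QR.
(11/23) = -1 → non-residue.
Total quadratic residues among the 4: 3.

3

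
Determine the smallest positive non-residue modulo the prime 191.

7

(2/191) = +1, so 2 is a residue.
(3/191) = +1, so 3 is a residue.
(4/191) = +1, so 4 is a residue.
(5/191) = +1, so 5 is a residue.
(6/191) = +1, so 6 is a residue.
(7/191) = −1, so 7 is the smallest positive non-residue mod 191.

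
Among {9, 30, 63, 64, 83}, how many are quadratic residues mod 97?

(9/97) = +1 → QR.
(30/97) = -1 → non-residue.
(63/97) = -1 → non-residue.
(64/97) = +1 → QR.
(83/97) = -1 → non-residue.
Total quadratic residues among the 5: 2.

2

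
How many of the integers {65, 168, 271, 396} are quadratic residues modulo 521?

4

(65/521) = +1 → QR.
(168/521) = +1 → QR.
(271/521) = +1 → QR.
(396/521) = +1 → QR.
Total quadratic residues among the 4: 4.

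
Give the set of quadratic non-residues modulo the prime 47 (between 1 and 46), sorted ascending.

5, 10, 11, 13, 15, 19, 20, 22, 23, 26, 29, 30, 31, 33, 35, 38, 39, 40, 41, 43, 44, 45, 46

Square k = 1,…,23 (k and 47−k give the same square):
1²=1, 2²=4, 3²=9, 4²=16, 5²=25, 6²=36, 7²≡2, 8²≡17, 9²≡34, 10²≡6, 11²≡27, 12²≡3, 13²≡28, 14²≡8, 15²≡37, 16²≡21, 17²≡7, 18²≡42, 19²≡32, 20²≡24, 21²≡18, 22²≡14, 23²≡12 (mod 47).
The residues are {1, 2, 3, 4, 6, 7, 8, 9, 12, 14, 16, 17, 18, 21, 24, 25, 27, 28, 32, 34, 36, 37, 42}; the non-residues are the remaining 23 nonzero classes.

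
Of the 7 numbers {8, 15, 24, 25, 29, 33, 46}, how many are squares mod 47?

(8/47) = +1 → QR.
(15/47) = -1 → non-residue.
(24/47) = +1 → QR.
(25/47) = +1 → QR.
(29/47) = -1 → non-residue.
(33/47) = -1 → non-residue.
(46/47) = -1 → non-residue.
Total quadratic residues among the 7: 3.

3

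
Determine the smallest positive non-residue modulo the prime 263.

(2/263) = +1, so 2 is a residue.
(3/263) = +1, so 3 is a residue.
(4/263) = +1, so 4 is a residue.
(5/263) = −1, so 5 is the smallest positive non-residue mod 263.

5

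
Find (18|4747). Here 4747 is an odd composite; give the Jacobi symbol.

-1

Pull out 2: since 4747 ≡ 3 (mod 8), (2/4747) = -1.
Reciprocity: 9 ≡ 1 and 4747 ≡ 3 (mod 4), so (9/4747) = +(4747/9).
Reduce top mod 9: now compute (4/9).
Pull out 2^2: since 9 ≡ 1 (mod 8), (2/9) = +1, so (2/9)^2 = +1.
Reached (1/9) = 1. Collecting the sign flips along the way, the symbol is -1.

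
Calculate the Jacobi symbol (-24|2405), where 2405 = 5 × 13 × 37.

1

First reduce: -24 ≡ 2381 (mod 2405).
Reciprocity: 2381 ≡ 1 and 2405 ≡ 1 (mod 4), so (2381/2405) = +(2405/2381).
Reduce top mod 2381: now compute (24/2381).
Pull out 2^3: since 2381 ≡ 5 (mod 8), (2/2381) = -1, so (2/2381)^3 = -1.
Reciprocity: 3 ≡ 3 and 2381 ≡ 1 (mod 4), so (3/2381) = +(2381/3).
Reduce top mod 3: now compute (2/3).
Pull out 2: since 3 ≡ 3 (mod 8), (2/3) = -1.
Reached (1/3) = 1. Collecting the sign flips along the way, the symbol is +1.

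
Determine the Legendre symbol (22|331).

1

Euler's criterion: (22/331) ≡ 22^165 (mod 331).
22^2 ≡ 153 (mod 331)
22^4 ≡ 239 (mod 331)
22^8 ≡ 189 (mod 331)
22^16 ≡ 304 (mod 331)
22^32 ≡ 67 (mod 331)
22^64 ≡ 186 (mod 331)
22^128 ≡ 172 (mod 331)
22^165 = 22^(128+32+4+1) ≡ 1 (mod 331).
Result is 1, so (22/331) = 1.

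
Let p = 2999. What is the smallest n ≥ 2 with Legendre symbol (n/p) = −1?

(2/2999) = +1, so 2 is a residue.
(3/2999) = +1, so 3 is a residue.
(4/2999) = +1, so 4 is a residue.
(5/2999) = +1, so 5 is a residue.
(6/2999) = +1, so 6 is a residue.
(7/2999) = +1, so 7 is a residue.
(8/2999) = +1, so 8 is a residue.
(9/2999) = +1, so 9 is a residue.
(10/2999) = +1, so 10 is a residue.
(11/2999) = +1, so 11 is a residue.
(12/2999) = +1, so 12 is a residue.
(13/2999) = +1, so 13 is a residue.
(14/2999) = +1, so 14 is a residue.
(15/2999) = +1, so 15 is a residue.
(16/2999) = +1, so 16 is a residue.
(17/2999) = −1, so 17 is the smallest positive non-residue mod 2999.

17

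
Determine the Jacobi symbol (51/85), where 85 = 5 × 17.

0

Reciprocity: 51 ≡ 3 and 85 ≡ 1 (mod 4), so (51/85) = +(85/51).
Reduce top mod 51: now compute (34/51).
Pull out 2: since 51 ≡ 3 (mod 8), (2/51) = -1.
Reciprocity: 17 ≡ 1 and 51 ≡ 3 (mod 4), so (17/51) = +(51/17).
Reduce top mod 17: now compute (0/17).
Top reduces to 0: gcd > 1, so the symbol is 0.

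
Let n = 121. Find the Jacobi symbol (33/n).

Reciprocity: 33 ≡ 1 and 121 ≡ 1 (mod 4), so (33/121) = +(121/33).
Reduce top mod 33: now compute (22/33).
Pull out 2: since 33 ≡ 1 (mod 8), (2/33) = +1.
Reciprocity: 11 ≡ 3 and 33 ≡ 1 (mod 4), so (11/33) = +(33/11).
Reduce top mod 11: now compute (0/11).
Top reduces to 0: gcd > 1, so the symbol is 0.

0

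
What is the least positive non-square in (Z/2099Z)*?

(2/2099) = −1, so 2 is the smallest positive non-residue mod 2099.

2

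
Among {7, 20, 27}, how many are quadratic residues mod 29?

2

(7/29) = +1 → QR.
(20/29) = +1 → QR.
(27/29) = -1 → non-residue.
Total quadratic residues among the 3: 2.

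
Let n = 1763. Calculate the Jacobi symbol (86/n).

Pull out 2: since 1763 ≡ 3 (mod 8), (2/1763) = -1.
Reciprocity: 43 ≡ 3 and 1763 ≡ 3 (mod 4), so (43/1763) = −(1763/43).
Reduce top mod 43: now compute (0/43).
Top reduces to 0: gcd > 1, so the symbol is 0.

0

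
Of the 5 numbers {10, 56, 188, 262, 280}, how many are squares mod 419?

1

(10/419) = -1 → non-residue.
(56/419) = -1 → non-residue.
(188/419) = +1 → QR.
(262/419) = -1 → non-residue.
(280/419) = -1 → non-residue.
Total quadratic residues among the 5: 1.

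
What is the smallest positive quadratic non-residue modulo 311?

11

(2/311) = +1, so 2 is a residue.
(3/311) = +1, so 3 is a residue.
(4/311) = +1, so 4 is a residue.
(5/311) = +1, so 5 is a residue.
(6/311) = +1, so 6 is a residue.
(7/311) = +1, so 7 is a residue.
(8/311) = +1, so 8 is a residue.
(9/311) = +1, so 9 is a residue.
(10/311) = +1, so 10 is a residue.
(11/311) = −1, so 11 is the smallest positive non-residue mod 311.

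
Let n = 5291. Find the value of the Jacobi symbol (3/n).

Reciprocity: 3 ≡ 3 and 5291 ≡ 3 (mod 4), so (3/5291) = −(5291/3).
Reduce top mod 3: now compute (2/3).
Pull out 2: since 3 ≡ 3 (mod 8), (2/3) = -1.
Reached (1/3) = 1. Collecting the sign flips along the way, the symbol is +1.

1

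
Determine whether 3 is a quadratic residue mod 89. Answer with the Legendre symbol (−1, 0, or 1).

Euler's criterion: (3/89) ≡ 3^44 (mod 89).
3^2 ≡ 9 (mod 89)
3^4 ≡ 81 (mod 89)
3^8 ≡ 64 (mod 89)
3^16 ≡ 2 (mod 89)
3^32 ≡ 4 (mod 89)
3^44 = 3^(32+8+4) ≡ 88 (mod 89).
Result is 88 ≡ −1, so (3/89) = −1.

-1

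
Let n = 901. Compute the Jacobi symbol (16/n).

Pull out 2^4: since 901 ≡ 5 (mod 8), (2/901) = -1, so (2/901)^4 = +1.
Reached (1/901) = 1. Collecting the sign flips along the way, the symbol is +1.

1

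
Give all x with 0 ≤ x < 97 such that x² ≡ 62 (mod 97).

97 ≡ 1 (mod 4), so we find a root by search.
Trying successive values, 16² = 256 ≡ 62 (mod 97). The other root is 97 − 16 = 81.

16, 81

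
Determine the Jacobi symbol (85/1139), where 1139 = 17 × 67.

0

Reciprocity: 85 ≡ 1 and 1139 ≡ 3 (mod 4), so (85/1139) = +(1139/85).
Reduce top mod 85: now compute (34/85).
Pull out 2: since 85 ≡ 5 (mod 8), (2/85) = -1.
Reciprocity: 17 ≡ 1 and 85 ≡ 1 (mod 4), so (17/85) = +(85/17).
Reduce top mod 17: now compute (0/17).
Top reduces to 0: gcd > 1, so the symbol is 0.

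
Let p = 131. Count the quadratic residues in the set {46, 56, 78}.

1

(46/131) = +1 → QR.
(56/131) = -1 → non-residue.
(78/131) = -1 → non-residue.
Total quadratic residues among the 3: 1.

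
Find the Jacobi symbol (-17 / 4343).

-1

First reduce: -17 ≡ 4326 (mod 4343).
Pull out 2: since 4343 ≡ 7 (mod 8), (2/4343) = +1.
Reciprocity: 2163 ≡ 3 and 4343 ≡ 3 (mod 4), so (2163/4343) = −(4343/2163).
Reduce top mod 2163: now compute (17/2163).
Reciprocity: 17 ≡ 1 and 2163 ≡ 3 (mod 4), so (17/2163) = +(2163/17).
Reduce top mod 17: now compute (4/17).
Pull out 2^2: since 17 ≡ 1 (mod 8), (2/17) = +1, so (2/17)^2 = +1.
Reached (1/17) = 1. Collecting the sign flips along the way, the symbol is -1.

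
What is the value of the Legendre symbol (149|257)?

Reciprocity: 149 ≡ 1 and 257 ≡ 1 (mod 4), so (149/257) = +(257/149).
Reduce top mod 149: now compute (108/149).
Pull out 2^2: since 149 ≡ 5 (mod 8), (2/149) = -1, so (2/149)^2 = +1.
Reciprocity: 27 ≡ 3 and 149 ≡ 1 (mod 4), so (27/149) = +(149/27).
Reduce top mod 27: now compute (14/27).
Pull out 2: since 27 ≡ 3 (mod 8), (2/27) = -1.
Reciprocity: 7 ≡ 3 and 27 ≡ 3 (mod 4), so (7/27) = −(27/7).
Reduce top mod 7: now compute (6/7).
Pull out 2: since 7 ≡ 7 (mod 8), (2/7) = +1.
Reciprocity: 3 ≡ 3 and 7 ≡ 3 (mod 4), so (3/7) = −(7/3).
Reduce top mod 3: now compute (1/3).
Reached (1/3) = 1. Collecting the sign flips along the way, the symbol is -1.

-1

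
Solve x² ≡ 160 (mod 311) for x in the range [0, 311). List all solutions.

99, 212

Since 311 ≡ 3 (mod 4), a square root of 160 is 160^((311+1)/4) = 160^78 mod 311.
Repeated squaring: 160^2≡98, 160^4≡274, 160^8≡125, 160^16≡75, 160^32≡27, 160^64≡107 (mod 311).
160^78 = 160^(64+8+4+2) ≡ 212 (mod 311).
Check: 212² = 44944 ≡ 160 (mod 311). The two roots are 99 and 212.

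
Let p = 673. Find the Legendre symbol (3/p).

Reciprocity: 3 ≡ 3 and 673 ≡ 1 (mod 4), so (3/673) = +(673/3).
Reduce top mod 3: now compute (1/3).
Reached (1/3) = 1. Collecting the sign flips along the way, the symbol is +1.

1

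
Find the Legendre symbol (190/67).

Euler's criterion: (190/67) ≡ 56^33 (mod 67).
56^2 ≡ 54 (mod 67)
56^4 ≡ 35 (mod 67)
56^8 ≡ 19 (mod 67)
56^16 ≡ 26 (mod 67)
56^32 ≡ 6 (mod 67)
56^33 = 56^(32+1) ≡ 1 (mod 67).
Result is 1, so (190/67) = 1.

1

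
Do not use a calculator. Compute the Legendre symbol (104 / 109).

1

Euler's criterion: (104/109) ≡ 104^54 (mod 109).
104^2 ≡ 25 (mod 109)
104^4 ≡ 80 (mod 109)
104^8 ≡ 78 (mod 109)
104^16 ≡ 89 (mod 109)
104^32 ≡ 73 (mod 109)
104^54 = 104^(32+16+4+2) ≡ 1 (mod 109).
Result is 1, so (104/109) = 1.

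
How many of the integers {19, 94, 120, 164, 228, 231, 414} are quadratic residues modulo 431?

(19/431) = +1 → QR.
(94/431) = -1 → non-residue.
(120/431) = +1 → QR.
(164/431) = +1 → QR.
(228/431) = +1 → QR.
(231/431) = -1 → non-residue.
(414/431) = +1 → QR.
Total quadratic residues among the 7: 5.

5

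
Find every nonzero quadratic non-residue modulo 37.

2,5,6,8,13,14,15,17,18,19,20,22,23,24,29,31,32,35

Square k = 1,…,18 (k and 37−k give the same square):
1²=1, 2²=4, 3²=9, 4²=16, 5²=25, 6²=36, 7²≡12, 8²≡27, 9²≡7, 10²≡26, 11²≡10, 12²≡33, 13²≡21, 14²≡11, 15²≡3, 16²≡34, 17²≡30, 18²≡28 (mod 37).
The residues are {1, 3, 4, 7, 9, 10, 11, 12, 16, 21, 25, 26, 27, 28, 30, 33, 34, 36}; the non-residues are the remaining 18 nonzero classes.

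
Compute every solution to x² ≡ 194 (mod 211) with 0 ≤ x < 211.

48, 163

Since 211 ≡ 3 (mod 4), a square root of 194 is 194^((211+1)/4) = 194^53 mod 211.
Repeated squaring: 194^2≡78, 194^4≡176, 194^8≡170, 194^16≡204, 194^32≡49 (mod 211).
194^53 = 194^(32+16+4+1) ≡ 163 (mod 211).
Check: 163² = 26569 ≡ 194 (mod 211). The two roots are 48 and 163.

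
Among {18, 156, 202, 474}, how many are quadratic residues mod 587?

(18/587) = -1 → non-residue.
(156/587) = -1 → non-residue.
(202/587) = -1 → non-residue.
(474/587) = -1 → non-residue.
Total quadratic residues among the 4: 0.

0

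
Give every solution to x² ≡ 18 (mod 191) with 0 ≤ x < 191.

Since 191 ≡ 3 (mod 4), a square root of 18 is 18^((191+1)/4) = 18^48 mod 191.
Repeated squaring: 18^2≡133, 18^4≡117, 18^8≡128, 18^16≡149, 18^32≡45 (mod 191).
18^48 = 18^(32+16) ≡ 20 (mod 191).
Check: 20² = 400 ≡ 18 (mod 191). The two roots are 20 and 171.

20, 171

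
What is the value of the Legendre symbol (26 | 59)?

1

Pull out 2: since 59 ≡ 3 (mod 8), (2/59) = -1.
Reciprocity: 13 ≡ 1 and 59 ≡ 3 (mod 4), so (13/59) = +(59/13).
Reduce top mod 13: now compute (7/13).
Reciprocity: 7 ≡ 3 and 13 ≡ 1 (mod 4), so (7/13) = +(13/7).
Reduce top mod 7: now compute (6/7).
Pull out 2: since 7 ≡ 7 (mod 8), (2/7) = +1.
Reciprocity: 3 ≡ 3 and 7 ≡ 3 (mod 4), so (3/7) = −(7/3).
Reduce top mod 3: now compute (1/3).
Reached (1/3) = 1. Collecting the sign flips along the way, the symbol is +1.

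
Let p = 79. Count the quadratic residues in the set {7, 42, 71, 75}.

1

(7/79) = -1 → non-residue.
(42/79) = +1 → QR.
(71/79) = -1 → non-residue.
(75/79) = -1 → non-residue.
Total quadratic residues among the 4: 1.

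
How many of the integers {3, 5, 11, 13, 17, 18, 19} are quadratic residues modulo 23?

3

(3/23) = +1 → QR.
(5/23) = -1 → non-residue.
(11/23) = -1 → non-residue.
(13/23) = +1 → QR.
(17/23) = -1 → non-residue.
(18/23) = +1 → QR.
(19/23) = -1 → non-residue.
Total quadratic residues among the 7: 3.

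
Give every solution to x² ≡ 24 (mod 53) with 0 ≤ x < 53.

17, 36

53 ≡ 1 (mod 4), so we find a root by search.
Trying successive values, 17² = 289 ≡ 24 (mod 53). The other root is 53 − 17 = 36.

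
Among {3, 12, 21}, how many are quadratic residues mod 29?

(3/29) = -1 → non-residue.
(12/29) = -1 → non-residue.
(21/29) = -1 → non-residue.
Total quadratic residues among the 3: 0.

0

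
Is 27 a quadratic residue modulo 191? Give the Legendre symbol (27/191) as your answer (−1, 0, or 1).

1

Reciprocity: 27 ≡ 3 and 191 ≡ 3 (mod 4), so (27/191) = −(191/27).
Reduce top mod 27: now compute (2/27).
Pull out 2: since 27 ≡ 3 (mod 8), (2/27) = -1.
Reached (1/27) = 1. Collecting the sign flips along the way, the symbol is +1.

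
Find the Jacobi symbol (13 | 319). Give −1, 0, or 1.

-1

Reciprocity: 13 ≡ 1 and 319 ≡ 3 (mod 4), so (13/319) = +(319/13).
Reduce top mod 13: now compute (7/13).
Reciprocity: 7 ≡ 3 and 13 ≡ 1 (mod 4), so (7/13) = +(13/7).
Reduce top mod 7: now compute (6/7).
Pull out 2: since 7 ≡ 7 (mod 8), (2/7) = +1.
Reciprocity: 3 ≡ 3 and 7 ≡ 3 (mod 4), so (3/7) = −(7/3).
Reduce top mod 3: now compute (1/3).
Reached (1/3) = 1. Collecting the sign flips along the way, the symbol is -1.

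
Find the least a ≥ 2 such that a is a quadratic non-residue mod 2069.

(2/2069) = −1, so 2 is the smallest positive non-residue mod 2069.

2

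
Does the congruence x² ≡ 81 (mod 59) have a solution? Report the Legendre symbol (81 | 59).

First reduce: 81 ≡ 22 (mod 59).
Pull out 2: since 59 ≡ 3 (mod 8), (2/59) = -1.
Reciprocity: 11 ≡ 3 and 59 ≡ 3 (mod 4), so (11/59) = −(59/11).
Reduce top mod 11: now compute (4/11).
Pull out 2^2: since 11 ≡ 3 (mod 8), (2/11) = -1, so (2/11)^2 = +1.
Reached (1/11) = 1. Collecting the sign flips along the way, the symbol is +1.

1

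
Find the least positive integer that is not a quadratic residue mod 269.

(2/269) = −1, so 2 is the smallest positive non-residue mod 269.

2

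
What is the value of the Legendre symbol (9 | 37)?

1

Euler's criterion: (9/37) ≡ 9^18 (mod 37).
9^2 ≡ 7 (mod 37)
9^4 ≡ 12 (mod 37)
9^8 ≡ 33 (mod 37)
9^16 ≡ 16 (mod 37)
9^18 = 9^(16+2) ≡ 1 (mod 37).
Result is 1, so (9/37) = 1.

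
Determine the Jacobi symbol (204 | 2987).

Pull out 2^2: since 2987 ≡ 3 (mod 8), (2/2987) = -1, so (2/2987)^2 = +1.
Reciprocity: 51 ≡ 3 and 2987 ≡ 3 (mod 4), so (51/2987) = −(2987/51).
Reduce top mod 51: now compute (29/51).
Reciprocity: 29 ≡ 1 and 51 ≡ 3 (mod 4), so (29/51) = +(51/29).
Reduce top mod 29: now compute (22/29).
Pull out 2: since 29 ≡ 5 (mod 8), (2/29) = -1.
Reciprocity: 11 ≡ 3 and 29 ≡ 1 (mod 4), so (11/29) = +(29/11).
Reduce top mod 11: now compute (7/11).
Reciprocity: 7 ≡ 3 and 11 ≡ 3 (mod 4), so (7/11) = −(11/7).
Reduce top mod 7: now compute (4/7).
Pull out 2^2: since 7 ≡ 7 (mod 8), (2/7) = +1, so (2/7)^2 = +1.
Reached (1/7) = 1. Collecting the sign flips along the way, the symbol is -1.

-1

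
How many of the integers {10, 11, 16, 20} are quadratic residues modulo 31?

3

(10/31) = +1 → QR.
(11/31) = -1 → non-residue.
(16/31) = +1 → QR.
(20/31) = +1 → QR.
Total quadratic residues among the 4: 3.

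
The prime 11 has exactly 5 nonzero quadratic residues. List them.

1,3,4,5,9

Square k = 1,…,5 (k and 11−k give the same square):
1²=1, 2²=4, 3²=9, 4²≡5, 5²≡3 (mod 11).
So the quadratic residues mod 11 are {1, 3, 4, 5, 9}.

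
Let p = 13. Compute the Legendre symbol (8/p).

Pull out 2^3: since 13 ≡ 5 (mod 8), (2/13) = -1, so (2/13)^3 = -1.
Reached (1/13) = 1. Collecting the sign flips along the way, the symbol is -1.

-1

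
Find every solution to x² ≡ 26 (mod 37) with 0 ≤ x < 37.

10, 27

37 ≡ 1 (mod 4), so we find a root by search.
Trying successive values, 10² = 100 ≡ 26 (mod 37). The other root is 37 − 10 = 27.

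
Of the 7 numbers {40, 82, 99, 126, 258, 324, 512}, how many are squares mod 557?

4

(40/557) = +1 → QR.
(82/557) = +1 → QR.
(99/557) = -1 → non-residue.
(126/557) = -1 → non-residue.
(258/557) = +1 → QR.
(324/557) = +1 → QR.
(512/557) = -1 → non-residue.
Total quadratic residues among the 7: 4.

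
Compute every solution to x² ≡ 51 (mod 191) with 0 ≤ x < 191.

Since 191 ≡ 3 (mod 4), a square root of 51 is 51^((191+1)/4) = 51^48 mod 191.
Repeated squaring: 51^2≡118, 51^4≡172, 51^8≡170, 51^16≡59, 51^32≡43 (mod 191).
51^48 = 51^(32+16) ≡ 54 (mod 191).
Check: 54² = 2916 ≡ 51 (mod 191). The two roots are 54 and 137.

54, 137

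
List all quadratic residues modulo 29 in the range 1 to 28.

1,4,5,6,7,9,13,16,20,22,23,24,25,28

Square k = 1,…,14 (k and 29−k give the same square):
1²=1, 2²=4, 3²=9, 4²=16, 5²=25, 6²≡7, 7²≡20, 8²≡6, 9²≡23, 10²≡13, 11²≡5, 12²≡28, 13²≡24, 14²≡22 (mod 29).
So the quadratic residues mod 29 are {1, 4, 5, 6, 7, 9, 13, 16, 20, 22, 23, 24, 25, 28}.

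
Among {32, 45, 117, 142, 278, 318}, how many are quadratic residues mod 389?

(32/389) = -1 → non-residue.
(45/389) = +1 → QR.
(117/389) = +1 → QR.
(142/389) = +1 → QR.
(278/389) = +1 → QR.
(318/389) = -1 → non-residue.
Total quadratic residues among the 6: 4.

4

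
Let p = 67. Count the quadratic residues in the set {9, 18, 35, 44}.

(9/67) = +1 → QR.
(18/67) = -1 → non-residue.
(35/67) = +1 → QR.
(44/67) = -1 → non-residue.
Total quadratic residues among the 4: 2.

2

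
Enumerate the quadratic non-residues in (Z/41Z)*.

3,6,7,11,12,13,14,15,17,19,22,24,26,27,28,29,30,34,35,38

Square k = 1,…,20 (k and 41−k give the same square):
1²=1, 2²=4, 3²=9, 4²=16, 5²=25, 6²=36, 7²≡8, 8²≡23, 9²≡40, 10²≡18, 11²≡39, 12²≡21, 13²≡5, 14²≡32, 15²≡20, 16²≡10, 17²≡2, 18²≡37, 19²≡33, 20²≡31 (mod 41).
The residues are {1, 2, 4, 5, 8, 9, 10, 16, 18, 20, 21, 23, 25, 31, 32, 33, 36, 37, 39, 40}; the non-residues are the remaining 20 nonzero classes.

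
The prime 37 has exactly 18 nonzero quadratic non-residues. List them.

2 5 6 8 13 14 15 17 18 19 20 22 23 24 29 31 32 35

Square k = 1,…,18 (k and 37−k give the same square):
1²=1, 2²=4, 3²=9, 4²=16, 5²=25, 6²=36, 7²≡12, 8²≡27, 9²≡7, 10²≡26, 11²≡10, 12²≡33, 13²≡21, 14²≡11, 15²≡3, 16²≡34, 17²≡30, 18²≡28 (mod 37).
The residues are {1, 3, 4, 7, 9, 10, 11, 12, 16, 21, 25, 26, 27, 28, 30, 33, 34, 36}; the non-residues are the remaining 18 nonzero classes.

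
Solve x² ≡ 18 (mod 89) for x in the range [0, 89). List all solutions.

89 ≡ 1 (mod 4), so we find a root by search.
Trying successive values, 14² = 196 ≡ 18 (mod 89). The other root is 89 − 14 = 75.

14, 75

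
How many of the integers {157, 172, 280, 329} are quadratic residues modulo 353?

3

(157/353) = +1 → QR.
(172/353) = +1 → QR.
(280/353) = +1 → QR.
(329/353) = -1 → non-residue.
Total quadratic residues among the 4: 3.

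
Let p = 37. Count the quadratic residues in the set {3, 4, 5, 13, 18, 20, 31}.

(3/37) = +1 → QR.
(4/37) = +1 → QR.
(5/37) = -1 → non-residue.
(13/37) = -1 → non-residue.
(18/37) = -1 → non-residue.
(20/37) = -1 → non-residue.
(31/37) = -1 → non-residue.
Total quadratic residues among the 7: 2.

2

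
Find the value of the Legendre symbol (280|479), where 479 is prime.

1

Euler's criterion: (280/479) ≡ 280^239 (mod 479).
280^2 ≡ 323 (mod 479)
280^4 ≡ 386 (mod 479)
280^8 ≡ 27 (mod 479)
280^16 ≡ 250 (mod 479)
280^32 ≡ 230 (mod 479)
280^64 ≡ 210 (mod 479)
280^128 ≡ 32 (mod 479)
280^239 = 280^(128+64+32+8+4+2+1) ≡ 1 (mod 479).
Result is 1, so (280/479) = 1.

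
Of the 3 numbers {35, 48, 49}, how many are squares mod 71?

(35/71) = -1 → non-residue.
(48/71) = +1 → QR.
(49/71) = +1 → QR.
Total quadratic residues among the 3: 2.

2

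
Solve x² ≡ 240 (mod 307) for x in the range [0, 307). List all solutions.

Since 307 ≡ 3 (mod 4), a square root of 240 is 240^((307+1)/4) = 240^77 mod 307.
Repeated squaring: 240^2≡191, 240^4≡255, 240^8≡248, 240^16≡104, 240^32≡71, 240^64≡129 (mod 307).
240^77 = 240^(64+8+4+1) ≡ 94 (mod 307).
Check: 94² = 8836 ≡ 240 (mod 307). The two roots are 94 and 213.

94, 213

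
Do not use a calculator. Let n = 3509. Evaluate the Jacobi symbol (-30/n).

First reduce: -30 ≡ 3479 (mod 3509).
Reciprocity: 3479 ≡ 3 and 3509 ≡ 1 (mod 4), so (3479/3509) = +(3509/3479).
Reduce top mod 3479: now compute (30/3479).
Pull out 2: since 3479 ≡ 7 (mod 8), (2/3479) = +1.
Reciprocity: 15 ≡ 3 and 3479 ≡ 3 (mod 4), so (15/3479) = −(3479/15).
Reduce top mod 15: now compute (14/15).
Pull out 2: since 15 ≡ 7 (mod 8), (2/15) = +1.
Reciprocity: 7 ≡ 3 and 15 ≡ 3 (mod 4), so (7/15) = −(15/7).
Reduce top mod 7: now compute (1/7).
Reached (1/7) = 1. Collecting the sign flips along the way, the symbol is +1.

1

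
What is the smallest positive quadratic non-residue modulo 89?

3

(2/89) = +1, so 2 is a residue.
(3/89) = −1, so 3 is the smallest positive non-residue mod 89.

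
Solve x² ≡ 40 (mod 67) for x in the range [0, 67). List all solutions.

Since 67 ≡ 3 (mod 4), a square root of 40 is 40^((67+1)/4) = 40^17 mod 67.
Repeated squaring: 40^2≡59, 40^4≡64, 40^8≡9, 40^16≡14 (mod 67).
40^17 = 40^(16+1) ≡ 24 (mod 67).
Check: 24² = 576 ≡ 40 (mod 67). The two roots are 24 and 43.

24, 43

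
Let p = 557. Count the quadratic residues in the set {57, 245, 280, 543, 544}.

(57/557) = -1 → non-residue.
(245/557) = -1 → non-residue.
(280/557) = +1 → QR.
(543/557) = -1 → non-residue.
(544/557) = -1 → non-residue.
Total quadratic residues among the 5: 1.

1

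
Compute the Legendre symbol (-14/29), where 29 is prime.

-1

Euler's criterion: (-14/29) ≡ 15^14 (mod 29).
15^2 ≡ 22 (mod 29)
15^4 ≡ 20 (mod 29)
15^8 ≡ 23 (mod 29)
15^14 = 15^(8+4+2) ≡ 28 (mod 29).
Result is 28 ≡ −1, so (-14/29) = −1.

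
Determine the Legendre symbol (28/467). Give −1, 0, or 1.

1

Euler's criterion: (28/467) ≡ 28^233 (mod 467).
28^2 ≡ 317 (mod 467)
28^4 ≡ 84 (mod 467)
28^8 ≡ 51 (mod 467)
28^16 ≡ 266 (mod 467)
28^32 ≡ 239 (mod 467)
28^64 ≡ 147 (mod 467)
28^128 ≡ 127 (mod 467)
28^233 = 28^(128+64+32+8+1) ≡ 1 (mod 467).
Result is 1, so (28/467) = 1.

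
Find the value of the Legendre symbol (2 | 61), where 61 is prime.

Euler's criterion: (2/61) ≡ 2^30 (mod 61).
2^2 ≡ 4 (mod 61)
2^4 ≡ 16 (mod 61)
2^8 ≡ 12 (mod 61)
2^16 ≡ 22 (mod 61)
2^30 = 2^(16+8+4+2) ≡ 60 (mod 61).
Result is 60 ≡ −1, so (2/61) = −1.

-1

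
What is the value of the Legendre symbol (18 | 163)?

-1

Pull out 2: since 163 ≡ 3 (mod 8), (2/163) = -1.
Reciprocity: 9 ≡ 1 and 163 ≡ 3 (mod 4), so (9/163) = +(163/9).
Reduce top mod 9: now compute (1/9).
Reached (1/9) = 1. Collecting the sign flips along the way, the symbol is -1.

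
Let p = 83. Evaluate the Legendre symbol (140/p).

First reduce: 140 ≡ 57 (mod 83).
Reciprocity: 57 ≡ 1 and 83 ≡ 3 (mod 4), so (57/83) = +(83/57).
Reduce top mod 57: now compute (26/57).
Pull out 2: since 57 ≡ 1 (mod 8), (2/57) = +1.
Reciprocity: 13 ≡ 1 and 57 ≡ 1 (mod 4), so (13/57) = +(57/13).
Reduce top mod 13: now compute (5/13).
Reciprocity: 5 ≡ 1 and 13 ≡ 1 (mod 4), so (5/13) = +(13/5).
Reduce top mod 5: now compute (3/5).
Reciprocity: 3 ≡ 3 and 5 ≡ 1 (mod 4), so (3/5) = +(5/3).
Reduce top mod 3: now compute (2/3).
Pull out 2: since 3 ≡ 3 (mod 8), (2/3) = -1.
Reached (1/3) = 1. Collecting the sign flips along the way, the symbol is -1.

-1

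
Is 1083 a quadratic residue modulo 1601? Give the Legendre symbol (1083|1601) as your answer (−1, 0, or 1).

-1

Reciprocity: 1083 ≡ 3 and 1601 ≡ 1 (mod 4), so (1083/1601) = +(1601/1083).
Reduce top mod 1083: now compute (518/1083).
Pull out 2: since 1083 ≡ 3 (mod 8), (2/1083) = -1.
Reciprocity: 259 ≡ 3 and 1083 ≡ 3 (mod 4), so (259/1083) = −(1083/259).
Reduce top mod 259: now compute (47/259).
Reciprocity: 47 ≡ 3 and 259 ≡ 3 (mod 4), so (47/259) = −(259/47).
Reduce top mod 47: now compute (24/47).
Pull out 2^3: since 47 ≡ 7 (mod 8), (2/47) = +1, so (2/47)^3 = +1.
Reciprocity: 3 ≡ 3 and 47 ≡ 3 (mod 4), so (3/47) = −(47/3).
Reduce top mod 3: now compute (2/3).
Pull out 2: since 3 ≡ 3 (mod 8), (2/3) = -1.
Reached (1/3) = 1. Collecting the sign flips along the way, the symbol is -1.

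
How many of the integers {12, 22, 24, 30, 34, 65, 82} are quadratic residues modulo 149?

4

(12/149) = -1 → non-residue.
(22/149) = +1 → QR.
(24/149) = +1 → QR.
(30/149) = +1 → QR.
(34/149) = -1 → non-residue.
(65/149) = -1 → non-residue.
(82/149) = +1 → QR.
Total quadratic residues among the 7: 4.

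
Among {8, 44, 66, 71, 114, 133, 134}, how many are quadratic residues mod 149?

(8/149) = -1 → non-residue.
(44/149) = -1 → non-residue.
(66/149) = -1 → non-residue.
(71/149) = -1 → non-residue.
(114/149) = +1 → QR.
(133/149) = +1 → QR.
(134/149) = -1 → non-residue.
Total quadratic residues among the 7: 2.

2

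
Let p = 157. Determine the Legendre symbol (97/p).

-1

Euler's criterion: (97/157) ≡ 97^78 (mod 157).
97^2 ≡ 146 (mod 157)
97^4 ≡ 121 (mod 157)
97^8 ≡ 40 (mod 157)
97^16 ≡ 30 (mod 157)
97^32 ≡ 115 (mod 157)
97^64 ≡ 37 (mod 157)
97^78 = 97^(64+8+4+2) ≡ 156 (mod 157).
Result is 156 ≡ −1, so (97/157) = −1.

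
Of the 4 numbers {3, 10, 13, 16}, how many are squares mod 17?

(3/17) = -1 → non-residue.
(10/17) = -1 → non-residue.
(13/17) = +1 → QR.
(16/17) = +1 → QR.
Total quadratic residues among the 4: 2.

2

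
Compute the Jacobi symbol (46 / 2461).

0

Pull out 2: since 2461 ≡ 5 (mod 8), (2/2461) = -1.
Reciprocity: 23 ≡ 3 and 2461 ≡ 1 (mod 4), so (23/2461) = +(2461/23).
Reduce top mod 23: now compute (0/23).
Top reduces to 0: gcd > 1, so the symbol is 0.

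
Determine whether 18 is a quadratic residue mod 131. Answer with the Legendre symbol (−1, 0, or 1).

Pull out 2: since 131 ≡ 3 (mod 8), (2/131) = -1.
Reciprocity: 9 ≡ 1 and 131 ≡ 3 (mod 4), so (9/131) = +(131/9).
Reduce top mod 9: now compute (5/9).
Reciprocity: 5 ≡ 1 and 9 ≡ 1 (mod 4), so (5/9) = +(9/5).
Reduce top mod 5: now compute (4/5).
Pull out 2^2: since 5 ≡ 5 (mod 8), (2/5) = -1, so (2/5)^2 = +1.
Reached (1/5) = 1. Collecting the sign flips along the way, the symbol is -1.

-1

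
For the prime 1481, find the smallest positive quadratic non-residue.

(2/1481) = +1, so 2 is a residue.
(3/1481) = −1, so 3 is the smallest positive non-residue mod 1481.

3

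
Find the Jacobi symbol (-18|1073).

1

First reduce: -18 ≡ 1055 (mod 1073).
Reciprocity: 1055 ≡ 3 and 1073 ≡ 1 (mod 4), so (1055/1073) = +(1073/1055).
Reduce top mod 1055: now compute (18/1055).
Pull out 2: since 1055 ≡ 7 (mod 8), (2/1055) = +1.
Reciprocity: 9 ≡ 1 and 1055 ≡ 3 (mod 4), so (9/1055) = +(1055/9).
Reduce top mod 9: now compute (2/9).
Pull out 2: since 9 ≡ 1 (mod 8), (2/9) = +1.
Reached (1/9) = 1. Collecting the sign flips along the way, the symbol is +1.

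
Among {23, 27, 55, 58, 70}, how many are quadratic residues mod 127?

(23/127) = -1 → non-residue.
(27/127) = -1 → non-residue.
(55/127) = -1 → non-residue.
(58/127) = -1 → non-residue.
(70/127) = +1 → QR.
Total quadratic residues among the 5: 1.

1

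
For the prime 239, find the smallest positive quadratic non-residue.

7

(2/239) = +1, so 2 is a residue.
(3/239) = +1, so 3 is a residue.
(4/239) = +1, so 4 is a residue.
(5/239) = +1, so 5 is a residue.
(6/239) = +1, so 6 is a residue.
(7/239) = −1, so 7 is the smallest positive non-residue mod 239.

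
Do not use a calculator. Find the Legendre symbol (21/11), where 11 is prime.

Euler's criterion: (21/11) ≡ 10^5 (mod 11).
10^2 ≡ 1 (mod 11)
10^4 ≡ 1 (mod 11)
10^5 = 10^(4+1) ≡ 10 (mod 11).
Result is 10 ≡ −1, so (21/11) = −1.

-1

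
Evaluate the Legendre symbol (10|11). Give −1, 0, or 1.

Pull out 2: since 11 ≡ 3 (mod 8), (2/11) = -1.
Reciprocity: 5 ≡ 1 and 11 ≡ 3 (mod 4), so (5/11) = +(11/5).
Reduce top mod 5: now compute (1/5).
Reached (1/5) = 1. Collecting the sign flips along the way, the symbol is -1.

-1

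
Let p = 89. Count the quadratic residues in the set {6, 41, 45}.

(6/89) = -1 → non-residue.
(41/89) = -1 → non-residue.
(45/89) = +1 → QR.
Total quadratic residues among the 3: 1.

1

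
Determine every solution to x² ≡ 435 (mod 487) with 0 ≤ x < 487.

62, 425

Since 487 ≡ 3 (mod 4), a square root of 435 is 435^((487+1)/4) = 435^122 mod 487.
Repeated squaring: 435^2≡269, 435^4≡285, 435^8≡383, 435^16≡102, 435^32≡177, 435^64≡161 (mod 487).
435^122 = 435^(64+32+16+8+2) ≡ 62 (mod 487).
Check: 62² = 3844 ≡ 435 (mod 487). The two roots are 62 and 425.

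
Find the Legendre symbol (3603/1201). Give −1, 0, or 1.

0

First reduce: 3603 ≡ 0 (mod 1201).
Top reduces to 0: gcd > 1, so the symbol is 0.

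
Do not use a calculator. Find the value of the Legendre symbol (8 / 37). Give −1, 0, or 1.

Euler's criterion: (8/37) ≡ 8^18 (mod 37).
8^2 ≡ 27 (mod 37)
8^4 ≡ 26 (mod 37)
8^8 ≡ 10 (mod 37)
8^16 ≡ 26 (mod 37)
8^18 = 8^(16+2) ≡ 36 (mod 37).
Result is 36 ≡ −1, so (8/37) = −1.

-1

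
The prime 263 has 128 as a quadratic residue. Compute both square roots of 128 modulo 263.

91, 172

Since 263 ≡ 3 (mod 4), a square root of 128 is 128^((263+1)/4) = 128^66 mod 263.
Repeated squaring: 128^2≡78, 128^4≡35, 128^8≡173, 128^16≡210, 128^32≡179, 128^64≡218 (mod 263).
128^66 = 128^(64+2) ≡ 172 (mod 263).
Check: 172² = 29584 ≡ 128 (mod 263). The two roots are 91 and 172.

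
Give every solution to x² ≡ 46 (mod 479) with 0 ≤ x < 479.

142, 337

Since 479 ≡ 3 (mod 4), a square root of 46 is 46^((479+1)/4) = 46^120 mod 479.
Repeated squaring: 46^2≡200, 46^4≡243, 46^8≡132, 46^16≡180, 46^32≡307, 46^64≡365 (mod 479).
46^120 = 46^(64+32+16+8) ≡ 142 (mod 479).
Check: 142² = 20164 ≡ 46 (mod 479). The two roots are 142 and 337.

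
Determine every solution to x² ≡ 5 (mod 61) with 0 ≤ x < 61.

61 ≡ 1 (mod 4), so we find a root by search.
Trying successive values, 26² = 676 ≡ 5 (mod 61). The other root is 61 − 26 = 35.

26, 35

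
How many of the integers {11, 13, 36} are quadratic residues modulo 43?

(11/43) = +1 → QR.
(13/43) = +1 → QR.
(36/43) = +1 → QR.
Total quadratic residues among the 3: 3.

3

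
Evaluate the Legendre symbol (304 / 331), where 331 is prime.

Pull out 2^4: since 331 ≡ 3 (mod 8), (2/331) = -1, so (2/331)^4 = +1.
Reciprocity: 19 ≡ 3 and 331 ≡ 3 (mod 4), so (19/331) = −(331/19).
Reduce top mod 19: now compute (8/19).
Pull out 2^3: since 19 ≡ 3 (mod 8), (2/19) = -1, so (2/19)^3 = -1.
Reached (1/19) = 1. Collecting the sign flips along the way, the symbol is +1.

1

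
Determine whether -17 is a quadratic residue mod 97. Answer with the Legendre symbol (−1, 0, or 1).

-1

First reduce: -17 ≡ 80 (mod 97).
Pull out 2^4: since 97 ≡ 1 (mod 8), (2/97) = +1, so (2/97)^4 = +1.
Reciprocity: 5 ≡ 1 and 97 ≡ 1 (mod 4), so (5/97) = +(97/5).
Reduce top mod 5: now compute (2/5).
Pull out 2: since 5 ≡ 5 (mod 8), (2/5) = -1.
Reached (1/5) = 1. Collecting the sign flips along the way, the symbol is -1.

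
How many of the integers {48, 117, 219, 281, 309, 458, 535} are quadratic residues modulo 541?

2

(48/541) = +1 → QR.
(117/541) = -1 → non-residue.
(219/541) = -1 → non-residue.
(281/541) = -1 → non-residue.
(309/541) = +1 → QR.
(458/541) = -1 → non-residue.
(535/541) = -1 → non-residue.
Total quadratic residues among the 7: 2.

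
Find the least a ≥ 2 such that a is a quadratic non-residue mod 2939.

(2/2939) = −1, so 2 is the smallest positive non-residue mod 2939.

2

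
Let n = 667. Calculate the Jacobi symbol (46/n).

0

Pull out 2: since 667 ≡ 3 (mod 8), (2/667) = -1.
Reciprocity: 23 ≡ 3 and 667 ≡ 3 (mod 4), so (23/667) = −(667/23).
Reduce top mod 23: now compute (0/23).
Top reduces to 0: gcd > 1, so the symbol is 0.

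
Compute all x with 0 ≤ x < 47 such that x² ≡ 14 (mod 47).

22, 25

Since 47 ≡ 3 (mod 4), a square root of 14 is 14^((47+1)/4) = 14^12 mod 47.
Repeated squaring: 14^2≡8, 14^4≡17, 14^8≡7 (mod 47).
14^12 = 14^(8+4) ≡ 25 (mod 47).
Check: 25² = 625 ≡ 14 (mod 47). The two roots are 22 and 25.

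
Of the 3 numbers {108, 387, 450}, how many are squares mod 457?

2

(108/457) = +1 → QR.
(387/457) = -1 → non-residue.
(450/457) = +1 → QR.
Total quadratic residues among the 3: 2.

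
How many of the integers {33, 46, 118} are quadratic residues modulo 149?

3

(33/149) = +1 → QR.
(46/149) = +1 → QR.
(118/149) = +1 → QR.
Total quadratic residues among the 3: 3.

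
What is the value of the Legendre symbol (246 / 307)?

Pull out 2: since 307 ≡ 3 (mod 8), (2/307) = -1.
Reciprocity: 123 ≡ 3 and 307 ≡ 3 (mod 4), so (123/307) = −(307/123).
Reduce top mod 123: now compute (61/123).
Reciprocity: 61 ≡ 1 and 123 ≡ 3 (mod 4), so (61/123) = +(123/61).
Reduce top mod 61: now compute (1/61).
Reached (1/61) = 1. Collecting the sign flips along the way, the symbol is +1.

1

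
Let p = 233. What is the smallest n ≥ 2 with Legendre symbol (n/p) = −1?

3

(2/233) = +1, so 2 is a residue.
(3/233) = −1, so 3 is the smallest positive non-residue mod 233.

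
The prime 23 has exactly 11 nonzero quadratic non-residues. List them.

Square k = 1,…,11 (k and 23−k give the same square):
1²=1, 2²=4, 3²=9, 4²=16, 5²≡2, 6²≡13, 7²≡3, 8²≡18, 9²≡12, 10²≡8, 11²≡6 (mod 23).
The residues are {1, 2, 3, 4, 6, 8, 9, 12, 13, 16, 18}; the non-residues are the remaining 11 nonzero classes.

5, 7, 10, 11, 14, 15, 17, 19, 20, 21, 22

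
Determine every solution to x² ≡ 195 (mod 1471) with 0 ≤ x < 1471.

Since 1471 ≡ 3 (mod 4), a square root of 195 is 195^((1471+1)/4) = 195^368 mod 1471.
Repeated squaring: 195^2≡1250, 195^4≡298, 195^8≡544, 195^16≡265, 195^32≡1088, 195^64≡1060, 195^128≡1227, 195^256≡696 (mod 1471).
195^368 = 195^(256+64+32+16) ≡ 214 (mod 1471).
Check: 214² = 45796 ≡ 195 (mod 1471). The two roots are 214 and 1257.

214, 1257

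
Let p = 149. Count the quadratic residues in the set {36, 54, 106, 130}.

3

(36/149) = +1 → QR.
(54/149) = +1 → QR.
(106/149) = -1 → non-residue.
(130/149) = +1 → QR.
Total quadratic residues among the 4: 3.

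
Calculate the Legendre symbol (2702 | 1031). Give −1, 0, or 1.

1

First reduce: 2702 ≡ 640 (mod 1031).
Pull out 2^7: since 1031 ≡ 7 (mod 8), (2/1031) = +1, so (2/1031)^7 = +1.
Reciprocity: 5 ≡ 1 and 1031 ≡ 3 (mod 4), so (5/1031) = +(1031/5).
Reduce top mod 5: now compute (1/5).
Reached (1/5) = 1. Collecting the sign flips along the way, the symbol is +1.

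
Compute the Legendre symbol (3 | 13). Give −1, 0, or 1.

Reciprocity: 3 ≡ 3 and 13 ≡ 1 (mod 4), so (3/13) = +(13/3).
Reduce top mod 3: now compute (1/3).
Reached (1/3) = 1. Collecting the sign flips along the way, the symbol is +1.

1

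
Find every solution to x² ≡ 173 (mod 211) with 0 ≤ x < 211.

54, 157

Since 211 ≡ 3 (mod 4), a square root of 173 is 173^((211+1)/4) = 173^53 mod 211.
Repeated squaring: 173^2≡178, 173^4≡34, 173^8≡101, 173^16≡73, 173^32≡54 (mod 211).
173^53 = 173^(32+16+4+1) ≡ 54 (mod 211).
Check: 54² = 2916 ≡ 173 (mod 211). The two roots are 54 and 157.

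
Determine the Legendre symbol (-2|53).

-1

First reduce: -2 ≡ 51 (mod 53).
Reciprocity: 51 ≡ 3 and 53 ≡ 1 (mod 4), so (51/53) = +(53/51).
Reduce top mod 51: now compute (2/51).
Pull out 2: since 51 ≡ 3 (mod 8), (2/51) = -1.
Reached (1/51) = 1. Collecting the sign flips along the way, the symbol is -1.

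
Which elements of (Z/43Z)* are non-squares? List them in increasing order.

2, 3, 5, 7, 8, 12, 18, 19, 20, 22, 26, 27, 28, 29, 30, 32, 33, 34, 37, 39, 42

Square k = 1,…,21 (k and 43−k give the same square):
1²=1, 2²=4, 3²=9, 4²=16, 5²=25, 6²=36, 7²≡6, 8²≡21, 9²≡38, 10²≡14, 11²≡35, 12²≡15, 13²≡40, 14²≡24, 15²≡10, 16²≡41, 17²≡31, 18²≡23, 19²≡17, 20²≡13, 21²≡11 (mod 43).
The residues are {1, 4, 6, 9, 10, 11, 13, 14, 15, 16, 17, 21, 23, 24, 25, 31, 35, 36, 38, 40, 41}; the non-residues are the remaining 21 nonzero classes.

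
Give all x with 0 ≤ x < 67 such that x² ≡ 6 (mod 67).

26, 41

Since 67 ≡ 3 (mod 4), a square root of 6 is 6^((67+1)/4) = 6^17 mod 67.
Repeated squaring: 6^2≡36, 6^4≡23, 6^8≡60, 6^16≡49 (mod 67).
6^17 = 6^(16+1) ≡ 26 (mod 67).
Check: 26² = 676 ≡ 6 (mod 67). The two roots are 26 and 41.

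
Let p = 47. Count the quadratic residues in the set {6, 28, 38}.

(6/47) = +1 → QR.
(28/47) = +1 → QR.
(38/47) = -1 → non-residue.
Total quadratic residues among the 3: 2.

2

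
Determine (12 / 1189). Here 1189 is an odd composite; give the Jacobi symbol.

1

Pull out 2^2: since 1189 ≡ 5 (mod 8), (2/1189) = -1, so (2/1189)^2 = +1.
Reciprocity: 3 ≡ 3 and 1189 ≡ 1 (mod 4), so (3/1189) = +(1189/3).
Reduce top mod 3: now compute (1/3).
Reached (1/3) = 1. Collecting the sign flips along the way, the symbol is +1.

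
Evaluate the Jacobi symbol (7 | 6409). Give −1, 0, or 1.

1

Reciprocity: 7 ≡ 3 and 6409 ≡ 1 (mod 4), so (7/6409) = +(6409/7).
Reduce top mod 7: now compute (4/7).
Pull out 2^2: since 7 ≡ 7 (mod 8), (2/7) = +1, so (2/7)^2 = +1.
Reached (1/7) = 1. Collecting the sign flips along the way, the symbol is +1.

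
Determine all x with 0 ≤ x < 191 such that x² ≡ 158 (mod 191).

85, 106

Since 191 ≡ 3 (mod 4), a square root of 158 is 158^((191+1)/4) = 158^48 mod 191.
Repeated squaring: 158^2≡134, 158^4≡2, 158^8≡4, 158^16≡16, 158^32≡65 (mod 191).
158^48 = 158^(32+16) ≡ 85 (mod 191).
Check: 85² = 7225 ≡ 158 (mod 191). The two roots are 85 and 106.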